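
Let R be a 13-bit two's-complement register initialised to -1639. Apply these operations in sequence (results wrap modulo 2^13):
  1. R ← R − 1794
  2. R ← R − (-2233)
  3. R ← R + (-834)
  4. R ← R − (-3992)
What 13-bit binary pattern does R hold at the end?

0011110100110

Start: R = -1639 = 1100110011001.
R = -1639 − 1794 = -3433 = 1001010010111
R = -3433 − (-2233) = -1200 = 1101101010000
R = -1200 + (-834) = -2034 = 1100000001110
R = -2034 − (-3992) = 1958 = 0011110100110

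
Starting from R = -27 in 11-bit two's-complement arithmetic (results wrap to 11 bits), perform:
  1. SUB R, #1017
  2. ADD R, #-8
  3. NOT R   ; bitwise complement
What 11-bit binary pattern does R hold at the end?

Start: R = -27 = 11111100101.
R = -27 − 1017 = -1044; wraps to 1004 = 01111101100
R = 1004 + (-8) = 996 = 01111100100
R = NOT 01111100100 = 10000011011 = -997

10000011011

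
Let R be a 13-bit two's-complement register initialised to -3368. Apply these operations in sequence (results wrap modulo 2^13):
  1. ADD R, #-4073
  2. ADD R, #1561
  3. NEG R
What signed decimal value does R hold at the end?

-2312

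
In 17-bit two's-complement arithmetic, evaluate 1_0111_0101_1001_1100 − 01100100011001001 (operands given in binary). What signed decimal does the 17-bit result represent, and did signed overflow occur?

1_0111_0101_1001_1100 → 10111010110011100 = -35428 (signed)
01100100011001001 = 51401 (signed)
Subtract via negate-and-add: invert 01100100011001001 + 1 = 10011011100110111 (i.e. -51401).
  10111010110011100
+ 10011011100110111
= 01010110011010011  (discard carry-out 1)
Result 01010110011010011: MSB = 0 → value 44243.
Both addends (after negating the subtrahend) are negative but the stored result is non-negative: signed overflow. The true value -35428 − 51401 = -86829 lies outside [-65536, 65535].

44243; overflow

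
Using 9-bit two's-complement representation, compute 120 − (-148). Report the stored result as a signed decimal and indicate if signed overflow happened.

120 → 001111000
-148 → 101101100
Subtract via negate-and-add: invert 101101100 + 1 = 010010100 (i.e. 148).
  001111000
+ 010010100
= 100001100
Result 100001100: MSB = 1 → 268 − 512 = -244.
Both addends (after negating the subtrahend) are non-negative but the stored result is negative: signed overflow. The true value 120 − (-148) = 268 lies outside [-256, 255].

-244; overflow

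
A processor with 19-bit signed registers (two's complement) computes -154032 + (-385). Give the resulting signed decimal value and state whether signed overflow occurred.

-154417; no overflow

-154032 → 1011010011001010000
-385 → 1111111111001111111
  1011010011001010000
+ 1111111111001111111
= 1011010010011001111  (discard carry-out 1)
Result 1011010010011001111: MSB = 1 → 369871 − 524288 = -154417.
Both addends are negative and so is the stored result: no signed overflow.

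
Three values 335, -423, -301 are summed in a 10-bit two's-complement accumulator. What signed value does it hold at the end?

-389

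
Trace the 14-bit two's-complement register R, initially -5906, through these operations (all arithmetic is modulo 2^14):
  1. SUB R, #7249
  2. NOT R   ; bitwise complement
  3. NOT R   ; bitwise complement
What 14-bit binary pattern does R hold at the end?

00110010011101

Start: R = -5906 = 10100011101110.
R = -5906 − 7249 = -13155; wraps to 3229 = 00110010011101
R = NOT 00110010011101 = 11001101100010 = -3230
R = NOT 11001101100010 = 00110010011101 = 3229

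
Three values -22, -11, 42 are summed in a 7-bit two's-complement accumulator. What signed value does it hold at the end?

-22 + (-11) = -33 (1011111)
-33 + 42 = 9 (0001001)

9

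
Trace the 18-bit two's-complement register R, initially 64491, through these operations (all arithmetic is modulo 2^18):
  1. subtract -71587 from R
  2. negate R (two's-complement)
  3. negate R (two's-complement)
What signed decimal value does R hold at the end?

-126066

Start: R = 64491 = 001111101111101011.
R = 64491 − (-71587) = 136078; wraps to -126066 = 100001001110001110
R = −(-126066) = 126066 = 011110110001110010
R = −(126066) = -126066 = 100001001110001110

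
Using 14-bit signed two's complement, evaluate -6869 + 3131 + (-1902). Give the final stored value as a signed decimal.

-5640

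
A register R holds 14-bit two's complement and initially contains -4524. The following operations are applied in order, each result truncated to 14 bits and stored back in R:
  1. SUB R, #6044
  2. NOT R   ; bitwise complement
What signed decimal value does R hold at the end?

Start: R = -4524 = 10111001010100.
R = -4524 − 6044 = -10568; wraps to 5816 = 01011010111000
R = NOT 01011010111000 = 10100101000111 = -5817

-5817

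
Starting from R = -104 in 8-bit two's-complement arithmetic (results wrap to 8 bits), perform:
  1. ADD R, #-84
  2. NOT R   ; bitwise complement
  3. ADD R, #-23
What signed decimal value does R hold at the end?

-92

Start: R = -104 = 10011000.
R = -104 + (-84) = -188; wraps to 68 = 01000100
R = NOT 01000100 = 10111011 = -69
R = -69 + (-23) = -92 = 10100100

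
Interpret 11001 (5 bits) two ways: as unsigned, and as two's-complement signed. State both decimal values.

unsigned = 25, signed = -7

Unsigned: 11001 = 25.
Signed: MSB=1 → 25 − 32 = -7.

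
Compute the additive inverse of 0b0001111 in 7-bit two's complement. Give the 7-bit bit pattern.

Invert: 1110000. Add 1: 1110001.
Check: 0001111 = 15, 1110001 = -15.

1110001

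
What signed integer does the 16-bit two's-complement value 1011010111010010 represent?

-18990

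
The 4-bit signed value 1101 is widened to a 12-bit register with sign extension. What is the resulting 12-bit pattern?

MSB of 1101 is 1; replicate it into the new high bits.
11111111|1101 → 111111111101 (still -3).

111111111101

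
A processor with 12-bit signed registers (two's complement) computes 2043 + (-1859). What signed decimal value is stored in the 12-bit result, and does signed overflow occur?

2043 → 011111111011
-1859 → 100010111101
  011111111011
+ 100010111101
= 000010111000  (discard carry-out 1)
Result 000010111000: MSB = 0 → value 184.
Addends have opposite signs, so signed overflow cannot occur.

184; no overflow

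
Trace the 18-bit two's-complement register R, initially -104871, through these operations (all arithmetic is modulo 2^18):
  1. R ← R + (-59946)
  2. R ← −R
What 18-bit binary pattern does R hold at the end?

101000001111010001

Start: R = -104871 = 100110011001011001.
R = -104871 + (-59946) = -164817; wraps to 97327 = 010111110000101111
R = −(97327) = -97327 = 101000001111010001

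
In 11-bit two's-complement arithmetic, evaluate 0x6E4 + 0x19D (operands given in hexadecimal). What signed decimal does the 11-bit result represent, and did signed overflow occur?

129; no overflow

0x6E4 = 11011100100 = -284 (signed)
0x19D = 00110011101 = 413 (signed)
  11011100100
+ 00110011101
= 00010000001  (discard carry-out 1)
Result 00010000001: MSB = 0 → value 129.
Addends have opposite signs, so signed overflow cannot occur.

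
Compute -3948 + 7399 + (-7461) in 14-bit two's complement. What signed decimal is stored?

-4010

-3948 + 7399 = 3451 (00110101111011)
3451 + (-7461) = -4010 (11000001010110)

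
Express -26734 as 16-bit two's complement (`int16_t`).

1001011110010010

|-26734| = 26734 = 0110100001101110 in 16 bits.
Invert the bits: 1001011110010001. Add 1: 1001011110010010.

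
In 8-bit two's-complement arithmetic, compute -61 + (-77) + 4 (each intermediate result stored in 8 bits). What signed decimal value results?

-61 + (-77) = -138 → wraps to 118 (01110110)
118 + 4 = 122 (01111010)

122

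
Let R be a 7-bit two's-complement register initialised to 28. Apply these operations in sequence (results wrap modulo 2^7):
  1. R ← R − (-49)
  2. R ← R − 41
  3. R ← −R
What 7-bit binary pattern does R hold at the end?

1011100

Start: R = 28 = 0011100.
R = 28 − (-49) = 77; wraps to -51 = 1001101
R = -51 − 41 = -92; wraps to 36 = 0100100
R = −(36) = -36 = 1011100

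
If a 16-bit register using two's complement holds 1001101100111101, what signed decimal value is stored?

-25795

MSB is 1, so the value is negative.
Unsigned reading: 39741. Subtract 2^16 = 65536: 39741 − 65536 = -25795.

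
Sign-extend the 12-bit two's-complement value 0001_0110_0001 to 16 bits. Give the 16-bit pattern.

0000000101100001

MSB of 000101100001 is 0; replicate it into the new high bits.
0000|000101100001 → 0000000101100001 (still 353).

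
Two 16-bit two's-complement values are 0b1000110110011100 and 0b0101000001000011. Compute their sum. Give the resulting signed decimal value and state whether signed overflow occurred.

-8737; no overflow

0b1000110110011100 → 1000110110011100 = -29284 (signed)
0b0101000001000011 → 0101000001000011 = 20547 (signed)
  1000110110011100
+ 0101000001000011
= 1101110111011111
Result 1101110111011111: MSB = 1 → 56799 − 65536 = -8737.
Addends have opposite signs, so signed overflow cannot occur.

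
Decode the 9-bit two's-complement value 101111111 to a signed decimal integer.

-129

MSB is 1, so the value is negative.
Unsigned reading: 383. Subtract 2^9 = 512: 383 − 512 = -129.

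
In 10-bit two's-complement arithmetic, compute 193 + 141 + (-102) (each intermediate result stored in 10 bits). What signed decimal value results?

232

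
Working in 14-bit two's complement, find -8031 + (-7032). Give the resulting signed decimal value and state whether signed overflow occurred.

-8031 → 10000010100001
-7032 → 10010010001000
  10000010100001
+ 10010010001000
= 00010100101001  (discard carry-out 1)
Result 00010100101001: MSB = 0 → value 1321.
Both addends are negative but the stored result is non-negative: signed overflow. The true value -8031 + (-7032) = -15063 lies outside [-8192, 8191].

1321; overflow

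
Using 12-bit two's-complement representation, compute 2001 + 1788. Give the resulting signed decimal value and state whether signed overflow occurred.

2001 → 011111010001
1788 → 011011111100
  011111010001
+ 011011111100
= 111011001101
Result 111011001101: MSB = 1 → 3789 − 4096 = -307.
Both addends are non-negative but the stored result is negative: signed overflow. The true value 2001 + 1788 = 3789 lies outside [-2048, 2047].

-307; overflow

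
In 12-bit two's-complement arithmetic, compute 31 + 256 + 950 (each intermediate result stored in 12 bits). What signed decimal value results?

1237

31 + 256 = 287 (000100011111)
287 + 950 = 1237 (010011010101)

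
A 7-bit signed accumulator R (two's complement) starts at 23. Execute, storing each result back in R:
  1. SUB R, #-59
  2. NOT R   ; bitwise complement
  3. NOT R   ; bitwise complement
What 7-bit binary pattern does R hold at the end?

Start: R = 23 = 0010111.
R = 23 − (-59) = 82; wraps to -46 = 1010010
R = NOT 1010010 = 0101101 = 45
R = NOT 0101101 = 1010010 = -46

1010010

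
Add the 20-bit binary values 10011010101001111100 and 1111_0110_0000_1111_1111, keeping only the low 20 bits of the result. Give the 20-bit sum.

10010000101101111011

  10011010101001111100
+ 11110110000011111111
= 10010000101101111011  (discard carry-out 1)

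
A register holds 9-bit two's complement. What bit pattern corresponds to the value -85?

110101011

|-85| = 85 = 001010101 in 9 bits.
Invert the bits: 110101010. Add 1: 110101011.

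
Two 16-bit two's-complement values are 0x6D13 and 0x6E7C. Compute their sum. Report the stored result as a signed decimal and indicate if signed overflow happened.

-9329; overflow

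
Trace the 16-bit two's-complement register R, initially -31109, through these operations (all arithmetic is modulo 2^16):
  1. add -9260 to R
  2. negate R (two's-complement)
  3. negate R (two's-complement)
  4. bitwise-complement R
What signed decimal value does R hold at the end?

Start: R = -31109 = 1000011001111011.
R = -31109 + (-9260) = -40369; wraps to 25167 = 0110001001001111
R = −(25167) = -25167 = 1001110110110001
R = −(-25167) = 25167 = 0110001001001111
R = NOT 0110001001001111 = 1001110110110000 = -25168

-25168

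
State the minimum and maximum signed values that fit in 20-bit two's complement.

min = -524288, max = 524287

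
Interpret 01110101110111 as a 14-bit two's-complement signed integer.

MSB is 0, so the value is non-negative: 01110101110111 = 7543.

7543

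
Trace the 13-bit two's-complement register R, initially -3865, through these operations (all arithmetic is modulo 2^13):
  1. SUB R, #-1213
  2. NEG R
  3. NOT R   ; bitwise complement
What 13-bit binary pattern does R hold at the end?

Start: R = -3865 = 1000011100111.
R = -3865 − (-1213) = -2652 = 1010110100100
R = −(-2652) = 2652 = 0101001011100
R = NOT 0101001011100 = 1010110100011 = -2653

1010110100011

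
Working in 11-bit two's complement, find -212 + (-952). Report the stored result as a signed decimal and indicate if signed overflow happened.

884; overflow

-212 → 11100101100
-952 → 10001001000
  11100101100
+ 10001001000
= 01101110100  (discard carry-out 1)
Result 01101110100: MSB = 0 → value 884.
Both addends are negative but the stored result is non-negative: signed overflow. The true value -212 + (-952) = -1164 lies outside [-1024, 1023].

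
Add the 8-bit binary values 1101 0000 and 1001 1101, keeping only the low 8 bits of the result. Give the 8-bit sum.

01101101

  11010000
+ 10011101
= 01101101  (discard carry-out 1)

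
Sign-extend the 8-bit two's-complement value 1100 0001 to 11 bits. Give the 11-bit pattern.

MSB of 11000001 is 1; replicate it into the new high bits.
111|11000001 → 11111000001 (still -63).

11111000001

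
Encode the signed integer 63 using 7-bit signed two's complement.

0111111

63 is non-negative, so write it directly in 7 bits: 0111111.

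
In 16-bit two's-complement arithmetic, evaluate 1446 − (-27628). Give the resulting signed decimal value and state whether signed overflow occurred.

29074; no overflow

1446 → 0000010110100110
-27628 → 1001010000010100
Subtract via negate-and-add: invert 1001010000010100 + 1 = 0110101111101100 (i.e. 27628).
  0000010110100110
+ 0110101111101100
= 0111000110010010
Result 0111000110010010: MSB = 0 → value 29074.
Both addends (after negating the subtrahend) are non-negative and so is the stored result: no signed overflow.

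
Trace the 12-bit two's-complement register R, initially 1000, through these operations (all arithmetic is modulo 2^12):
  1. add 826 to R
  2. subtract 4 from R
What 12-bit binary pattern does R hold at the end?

Start: R = 1000 = 001111101000.
R = 1000 + 826 = 1826 = 011100100010
R = 1826 − 4 = 1822 = 011100011110

011100011110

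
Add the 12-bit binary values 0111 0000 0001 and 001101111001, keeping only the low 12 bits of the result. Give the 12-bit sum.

101001111010

  011100000001
+ 001101111001
= 101001111010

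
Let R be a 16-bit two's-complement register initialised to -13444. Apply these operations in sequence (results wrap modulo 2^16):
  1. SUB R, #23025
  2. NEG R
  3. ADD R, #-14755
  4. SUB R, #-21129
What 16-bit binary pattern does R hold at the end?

Start: R = -13444 = 1100101101111100.
R = -13444 − 23025 = -36469; wraps to 29067 = 0111000110001011
R = −(29067) = -29067 = 1000111001110101
R = -29067 + (-14755) = -43822; wraps to 21714 = 0101010011010010
R = 21714 − (-21129) = 42843; wraps to -22693 = 1010011101011011

1010011101011011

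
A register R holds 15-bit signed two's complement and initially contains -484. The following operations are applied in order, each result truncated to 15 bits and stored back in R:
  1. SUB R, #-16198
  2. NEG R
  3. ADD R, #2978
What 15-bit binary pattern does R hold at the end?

100111001000000

Start: R = -484 = 111111000011100.
R = -484 − (-16198) = 15714 = 011110101100010
R = −(15714) = -15714 = 100001010011110
R = -15714 + 2978 = -12736 = 100111001000000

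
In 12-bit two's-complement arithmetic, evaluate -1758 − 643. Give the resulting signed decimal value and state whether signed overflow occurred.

1695; overflow

-1758 → 100100100010
643 → 001010000011
Subtract via negate-and-add: invert 001010000011 + 1 = 110101111101 (i.e. -643).
  100100100010
+ 110101111101
= 011010011111  (discard carry-out 1)
Result 011010011111: MSB = 0 → value 1695.
Both addends (after negating the subtrahend) are negative but the stored result is non-negative: signed overflow. The true value -1758 − 643 = -2401 lies outside [-2048, 2047].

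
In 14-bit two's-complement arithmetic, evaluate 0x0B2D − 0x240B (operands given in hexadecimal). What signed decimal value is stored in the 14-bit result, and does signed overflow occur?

-6366; overflow

0x0B2D = 00101100101101 = 2861 (signed)
0x240B = 10010000001011 = -7157 (signed)
Subtract via negate-and-add: invert 10010000001011 + 1 = 01101111110101 (i.e. 7157).
  00101100101101
+ 01101111110101
= 10011100100010
Result 10011100100010: MSB = 1 → 10018 − 16384 = -6366.
Both addends (after negating the subtrahend) are non-negative but the stored result is negative: signed overflow. The true value 2861 − (-7157) = 10018 lies outside [-8192, 8191].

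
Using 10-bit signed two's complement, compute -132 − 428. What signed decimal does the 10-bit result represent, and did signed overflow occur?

-132 → 1101111100
428 → 0110101100
Subtract via negate-and-add: invert 0110101100 + 1 = 1001010100 (i.e. -428).
  1101111100
+ 1001010100
= 0111010000  (discard carry-out 1)
Result 0111010000: MSB = 0 → value 464.
Both addends (after negating the subtrahend) are negative but the stored result is non-negative: signed overflow. The true value -132 − 428 = -560 lies outside [-512, 511].

464; overflow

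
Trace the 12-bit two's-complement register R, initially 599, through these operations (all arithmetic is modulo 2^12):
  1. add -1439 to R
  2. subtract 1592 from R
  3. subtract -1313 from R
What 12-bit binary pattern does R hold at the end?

Start: R = 599 = 001001010111.
R = 599 + (-1439) = -840 = 110010111000
R = -840 − 1592 = -2432; wraps to 1664 = 011010000000
R = 1664 − (-1313) = 2977; wraps to -1119 = 101110100001

101110100001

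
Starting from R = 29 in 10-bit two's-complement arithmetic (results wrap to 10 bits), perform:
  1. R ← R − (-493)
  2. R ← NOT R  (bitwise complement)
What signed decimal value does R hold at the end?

Start: R = 29 = 0000011101.
R = 29 − (-493) = 522; wraps to -502 = 1000001010
R = NOT 1000001010 = 0111110101 = 501

501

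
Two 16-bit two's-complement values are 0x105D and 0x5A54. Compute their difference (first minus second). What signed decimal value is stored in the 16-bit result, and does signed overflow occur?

-18935; no overflow

0x105D = 0001000001011101 = 4189 (signed)
0x5A54 = 0101101001010100 = 23124 (signed)
Subtract via negate-and-add: invert 0101101001010100 + 1 = 1010010110101100 (i.e. -23124).
  0001000001011101
+ 1010010110101100
= 1011011000001001
Result 1011011000001001: MSB = 1 → 46601 − 65536 = -18935.
Addends (after negating the subtrahend) have opposite signs, so signed overflow cannot occur.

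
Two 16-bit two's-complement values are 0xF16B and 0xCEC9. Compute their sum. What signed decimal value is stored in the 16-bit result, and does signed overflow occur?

0xF16B = 1111000101101011 = -3733 (signed)
0xCEC9 = 1100111011001001 = -12599 (signed)
  1111000101101011
+ 1100111011001001
= 1100000000110100  (discard carry-out 1)
Result 1100000000110100: MSB = 1 → 49204 − 65536 = -16332.
Both addends are negative and so is the stored result: no signed overflow.

-16332; no overflow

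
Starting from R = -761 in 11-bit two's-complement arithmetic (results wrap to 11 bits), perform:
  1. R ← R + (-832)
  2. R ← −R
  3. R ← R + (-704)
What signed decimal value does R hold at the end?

Start: R = -761 = 10100000111.
R = -761 + (-832) = -1593; wraps to 455 = 00111000111
R = −(455) = -455 = 11000111001
R = -455 + (-704) = -1159; wraps to 889 = 01101111001

889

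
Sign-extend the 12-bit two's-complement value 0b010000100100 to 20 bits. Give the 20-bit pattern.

00000000010000100100

MSB of 010000100100 is 0; replicate it into the new high bits.
00000000|010000100100 → 00000000010000100100 (still 1060).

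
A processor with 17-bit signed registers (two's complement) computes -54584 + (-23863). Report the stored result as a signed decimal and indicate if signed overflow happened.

52625; overflow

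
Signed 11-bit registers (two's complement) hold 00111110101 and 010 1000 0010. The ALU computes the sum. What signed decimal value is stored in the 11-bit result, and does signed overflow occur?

-905; overflow

00111110101 = 501 (signed)
010 1000 0010 → 01010000010 = 642 (signed)
  00111110101
+ 01010000010
= 10001110111
Result 10001110111: MSB = 1 → 1143 − 2048 = -905.
Both addends are non-negative but the stored result is negative: signed overflow. The true value 501 + 642 = 1143 lies outside [-1024, 1023].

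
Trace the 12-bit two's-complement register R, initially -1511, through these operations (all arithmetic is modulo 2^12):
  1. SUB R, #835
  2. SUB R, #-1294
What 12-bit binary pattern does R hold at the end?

101111100100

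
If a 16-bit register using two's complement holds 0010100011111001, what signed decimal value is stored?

10489

MSB is 0, so the value is non-negative: 0010100011111001 = 10489.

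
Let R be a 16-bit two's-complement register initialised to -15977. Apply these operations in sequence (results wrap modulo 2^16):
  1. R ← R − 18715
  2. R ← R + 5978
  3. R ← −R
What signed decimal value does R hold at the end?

28714

Start: R = -15977 = 1100000110010111.
R = -15977 − 18715 = -34692; wraps to 30844 = 0111100001111100
R = 30844 + 5978 = 36822; wraps to -28714 = 1000111111010110
R = −(-28714) = 28714 = 0111000000101010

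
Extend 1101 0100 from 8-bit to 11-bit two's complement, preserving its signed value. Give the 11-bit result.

MSB of 11010100 is 1; replicate it into the new high bits.
111|11010100 → 11111010100 (still -44).

11111010100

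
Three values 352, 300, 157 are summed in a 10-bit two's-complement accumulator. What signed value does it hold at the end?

352 + 300 = 652 → wraps to -372 (1010001100)
-372 + 157 = -215 (1100101001)

-215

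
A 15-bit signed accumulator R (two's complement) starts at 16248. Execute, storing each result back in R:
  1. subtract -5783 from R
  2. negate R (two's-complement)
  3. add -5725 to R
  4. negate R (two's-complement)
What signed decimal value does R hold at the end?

Start: R = 16248 = 011111101111000.
R = 16248 − (-5783) = 22031; wraps to -10737 = 101011000001111
R = −(-10737) = 10737 = 010100111110001
R = 10737 + (-5725) = 5012 = 001001110010100
R = −(5012) = -5012 = 110110001101100

-5012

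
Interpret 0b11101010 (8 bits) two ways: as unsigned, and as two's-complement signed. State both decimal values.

unsigned = 234, signed = -22

Unsigned: 11101010 = 234.
Signed: MSB=1 → 234 − 256 = -22.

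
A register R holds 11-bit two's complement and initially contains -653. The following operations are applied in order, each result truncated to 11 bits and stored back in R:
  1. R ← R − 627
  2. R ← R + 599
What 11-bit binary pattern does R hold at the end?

10101010111

Start: R = -653 = 10101110011.
R = -653 − 627 = -1280; wraps to 768 = 01100000000
R = 768 + 599 = 1367; wraps to -681 = 10101010111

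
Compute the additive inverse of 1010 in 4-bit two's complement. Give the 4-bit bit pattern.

0110

Invert: 0101. Add 1: 0110.
Check: 1010 = -6, 0110 = 6.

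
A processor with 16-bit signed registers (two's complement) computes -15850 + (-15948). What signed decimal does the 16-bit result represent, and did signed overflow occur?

-15850 → 1100001000010110
-15948 → 1100000110110100
  1100001000010110
+ 1100000110110100
= 1000001111001010  (discard carry-out 1)
Result 1000001111001010: MSB = 1 → 33738 − 65536 = -31798.
Both addends are negative and so is the stored result: no signed overflow.

-31798; no overflow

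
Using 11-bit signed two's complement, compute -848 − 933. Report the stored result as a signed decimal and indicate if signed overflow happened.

267; overflow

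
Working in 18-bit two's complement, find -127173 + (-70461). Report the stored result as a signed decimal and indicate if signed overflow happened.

-127173 → 100000111100111011
-70461 → 101110110011000011
  100000111100111011
+ 101110110011000011
= 001111101111111110  (discard carry-out 1)
Result 001111101111111110: MSB = 0 → value 64510.
Both addends are negative but the stored result is non-negative: signed overflow. The true value -127173 + (-70461) = -197634 lies outside [-131072, 131071].

64510; overflow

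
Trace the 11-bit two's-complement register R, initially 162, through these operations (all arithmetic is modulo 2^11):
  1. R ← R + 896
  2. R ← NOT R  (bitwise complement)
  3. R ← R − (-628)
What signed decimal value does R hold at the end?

Start: R = 162 = 00010100010.
R = 162 + 896 = 1058; wraps to -990 = 10000100010
R = NOT 10000100010 = 01111011101 = 989
R = 989 − (-628) = 1617; wraps to -431 = 11001010001

-431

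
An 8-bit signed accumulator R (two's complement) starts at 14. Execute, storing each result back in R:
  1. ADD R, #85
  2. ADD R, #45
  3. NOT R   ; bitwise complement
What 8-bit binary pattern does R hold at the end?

Start: R = 14 = 00001110.
R = 14 + 85 = 99 = 01100011
R = 99 + 45 = 144; wraps to -112 = 10010000
R = NOT 10010000 = 01101111 = 111

01101111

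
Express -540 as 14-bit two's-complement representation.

|-540| = 540 = 00001000011100 in 14 bits.
Invert the bits: 11110111100011. Add 1: 11110111100100.

11110111100100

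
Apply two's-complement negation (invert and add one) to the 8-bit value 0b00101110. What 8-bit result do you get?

Invert: 11010001. Add 1: 11010010.

11010010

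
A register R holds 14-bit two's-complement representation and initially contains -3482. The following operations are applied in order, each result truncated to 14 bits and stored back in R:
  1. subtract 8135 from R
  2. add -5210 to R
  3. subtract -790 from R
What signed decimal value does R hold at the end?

347

Start: R = -3482 = 11001001100110.
R = -3482 − 8135 = -11617; wraps to 4767 = 01001010011111
R = 4767 + (-5210) = -443 = 11111001000101
R = -443 − (-790) = 347 = 00000101011011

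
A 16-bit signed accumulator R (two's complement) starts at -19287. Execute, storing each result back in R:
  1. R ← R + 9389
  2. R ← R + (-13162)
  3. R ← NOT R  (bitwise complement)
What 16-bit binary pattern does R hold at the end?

Start: R = -19287 = 1011010010101001.
R = -19287 + 9389 = -9898 = 1101100101010110
R = -9898 + (-13162) = -23060 = 1010010111101100
R = NOT 1010010111101100 = 0101101000010011 = 23059

0101101000010011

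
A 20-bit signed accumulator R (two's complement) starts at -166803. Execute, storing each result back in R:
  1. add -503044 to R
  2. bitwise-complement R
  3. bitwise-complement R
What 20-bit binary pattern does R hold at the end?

Start: R = -166803 = 11010111010001101101.
R = -166803 + (-503044) = -669847; wraps to 378729 = 01011100011101101001
R = NOT 01011100011101101001 = 10100011100010010110 = -378730
R = NOT 10100011100010010110 = 01011100011101101001 = 378729

01011100011101101001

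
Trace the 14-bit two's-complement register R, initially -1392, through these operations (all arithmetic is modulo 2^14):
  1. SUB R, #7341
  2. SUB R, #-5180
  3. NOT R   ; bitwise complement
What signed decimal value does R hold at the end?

3552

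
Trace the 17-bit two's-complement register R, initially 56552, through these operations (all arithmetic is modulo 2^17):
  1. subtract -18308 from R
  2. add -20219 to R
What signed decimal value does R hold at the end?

54641

Start: R = 56552 = 01101110011101000.
R = 56552 − (-18308) = 74860; wraps to -56212 = 10010010001101100
R = -56212 + (-20219) = -76431; wraps to 54641 = 01101010101110001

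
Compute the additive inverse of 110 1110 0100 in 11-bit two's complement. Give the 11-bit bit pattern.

00100011100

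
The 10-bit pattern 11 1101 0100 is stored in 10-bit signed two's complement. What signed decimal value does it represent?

-44

MSB is 1, so the value is negative.
Unsigned reading: 980. Subtract 2^10 = 1024: 980 − 1024 = -44.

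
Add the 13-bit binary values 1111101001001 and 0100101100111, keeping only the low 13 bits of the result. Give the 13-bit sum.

0100010110000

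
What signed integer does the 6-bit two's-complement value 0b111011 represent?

-5

MSB is 1, so the value is negative.
Invert: 000100. Add 1: 000101 = 5. So the value is −5.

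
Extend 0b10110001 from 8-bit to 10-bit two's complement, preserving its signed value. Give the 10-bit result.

MSB of 10110001 is 1; replicate it into the new high bits.
11|10110001 → 1110110001 (still -79).

1110110001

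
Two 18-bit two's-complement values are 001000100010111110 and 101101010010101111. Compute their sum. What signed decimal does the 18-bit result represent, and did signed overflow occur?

001000100010111110 = 35006 (signed)
101101010010101111 = -76625 (signed)
  001000100010111110
+ 101101010010101111
= 110101110101101101
Result 110101110101101101: MSB = 1 → 220525 − 262144 = -41619.
Addends have opposite signs, so signed overflow cannot occur.

-41619; no overflow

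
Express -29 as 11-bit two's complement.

11111100011

|-29| = 29 = 00000011101 in 11 bits.
Invert the bits: 11111100010. Add 1: 11111100011.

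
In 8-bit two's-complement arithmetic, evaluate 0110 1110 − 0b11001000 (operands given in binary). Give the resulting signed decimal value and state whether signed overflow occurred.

-90; overflow

0110 1110 → 01101110 = 110 (signed)
0b11001000 → 11001000 = -56 (signed)
Subtract via negate-and-add: invert 11001000 + 1 = 00111000 (i.e. 56).
  01101110
+ 00111000
= 10100110
Result 10100110: MSB = 1 → 166 − 256 = -90.
Both addends (after negating the subtrahend) are non-negative but the stored result is negative: signed overflow. The true value 110 − (-56) = 166 lies outside [-128, 127].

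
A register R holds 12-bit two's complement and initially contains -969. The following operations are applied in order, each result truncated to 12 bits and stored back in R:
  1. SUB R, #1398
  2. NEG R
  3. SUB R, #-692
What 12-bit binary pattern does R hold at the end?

101111110011

Start: R = -969 = 110000110111.
R = -969 − 1398 = -2367; wraps to 1729 = 011011000001
R = −(1729) = -1729 = 100100111111
R = -1729 − (-692) = -1037 = 101111110011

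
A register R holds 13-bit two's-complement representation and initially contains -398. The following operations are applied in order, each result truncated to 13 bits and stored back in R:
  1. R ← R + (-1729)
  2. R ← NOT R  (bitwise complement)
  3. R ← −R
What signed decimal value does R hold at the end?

-2126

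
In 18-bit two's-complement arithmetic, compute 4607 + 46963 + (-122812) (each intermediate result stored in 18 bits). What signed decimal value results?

-71242

4607 + 46963 = 51570 (001100100101110010)
51570 + (-122812) = -71242 (101110100110110110)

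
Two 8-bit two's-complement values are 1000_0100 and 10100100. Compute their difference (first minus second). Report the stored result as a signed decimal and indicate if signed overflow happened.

-32; no overflow

1000_0100 → 10000100 = -124 (signed)
10100100 = -92 (signed)
Subtract via negate-and-add: invert 10100100 + 1 = 01011100 (i.e. 92).
  10000100
+ 01011100
= 11100000
Result 11100000: MSB = 1 → 224 − 256 = -32.
Addends (after negating the subtrahend) have opposite signs, so signed overflow cannot occur.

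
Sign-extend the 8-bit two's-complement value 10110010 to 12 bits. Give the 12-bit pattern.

MSB of 10110010 is 1; replicate it into the new high bits.
1111|10110010 → 111110110010 (still -78).

111110110010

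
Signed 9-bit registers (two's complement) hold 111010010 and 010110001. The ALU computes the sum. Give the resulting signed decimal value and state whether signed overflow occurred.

111010010 = -46 (signed)
010110001 = 177 (signed)
  111010010
+ 010110001
= 010000011  (discard carry-out 1)
Result 010000011: MSB = 0 → value 131.
Addends have opposite signs, so signed overflow cannot occur.

131; no overflow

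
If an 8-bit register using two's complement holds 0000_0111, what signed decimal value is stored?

7

MSB is 0, so the value is non-negative: 00000111 = 7.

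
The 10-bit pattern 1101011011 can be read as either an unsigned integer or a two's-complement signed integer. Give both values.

Unsigned: 1101011011 = 859.
Signed: MSB=1 → 859 − 1024 = -165.

unsigned = 859, signed = -165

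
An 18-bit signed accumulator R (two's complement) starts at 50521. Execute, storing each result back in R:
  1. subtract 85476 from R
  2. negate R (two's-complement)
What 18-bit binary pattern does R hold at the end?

001000100010001011

Start: R = 50521 = 001100010101011001.
R = 50521 − 85476 = -34955 = 110111011101110101
R = −(-34955) = 34955 = 001000100010001011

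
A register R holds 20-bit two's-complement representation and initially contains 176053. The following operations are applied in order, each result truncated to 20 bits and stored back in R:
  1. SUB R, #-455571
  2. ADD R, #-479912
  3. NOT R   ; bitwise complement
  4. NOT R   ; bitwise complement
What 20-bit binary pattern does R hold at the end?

00100101000010100000

Start: R = 176053 = 00101010111110110101.
R = 176053 − (-455571) = 631624; wraps to -416952 = 10011010001101001000
R = -416952 + (-479912) = -896864; wraps to 151712 = 00100101000010100000
R = NOT 00100101000010100000 = 11011010111101011111 = -151713
R = NOT 11011010111101011111 = 00100101000010100000 = 151712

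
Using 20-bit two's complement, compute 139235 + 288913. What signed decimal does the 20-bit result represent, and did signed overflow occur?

139235 → 00100001111111100011
288913 → 01000110100010010001
  00100001111111100011
+ 01000110100010010001
= 01101000100001110100
Result 01101000100001110100: MSB = 0 → value 428148.
Both addends are non-negative and so is the stored result: no signed overflow.

428148; no overflow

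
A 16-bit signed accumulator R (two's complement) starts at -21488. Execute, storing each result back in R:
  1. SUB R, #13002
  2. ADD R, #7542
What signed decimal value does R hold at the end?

-26948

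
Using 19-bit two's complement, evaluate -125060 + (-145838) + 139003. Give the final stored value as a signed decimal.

-131895

-125060 + (-145838) = -270898 → wraps to 253390 (0111101110111001110)
253390 + 139003 = 392393 → wraps to -131895 (1011111110011001001)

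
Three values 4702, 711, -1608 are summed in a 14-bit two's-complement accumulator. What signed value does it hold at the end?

4702 + 711 = 5413 (01010100100101)
5413 + (-1608) = 3805 (00111011011101)

3805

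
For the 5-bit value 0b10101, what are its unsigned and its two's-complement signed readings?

unsigned = 21, signed = -11

Unsigned: 10101 = 21.
Signed: MSB=1 → 21 − 32 = -11.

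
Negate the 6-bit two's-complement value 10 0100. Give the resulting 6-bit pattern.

Invert: 011011. Add 1: 011100.
Check: 100100 = -28, 011100 = 28.

011100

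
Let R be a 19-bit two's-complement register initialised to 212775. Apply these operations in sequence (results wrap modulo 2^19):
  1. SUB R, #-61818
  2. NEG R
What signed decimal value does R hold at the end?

Start: R = 212775 = 0110011111100100111.
R = 212775 − (-61818) = 274593; wraps to -249695 = 1000011000010100001
R = −(-249695) = 249695 = 0111100111101011111

249695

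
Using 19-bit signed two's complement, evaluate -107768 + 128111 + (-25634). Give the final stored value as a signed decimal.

-107768 + 128111 = 20343 (0000100111101110111)
20343 + (-25634) = -5291 (1111110101101010101)

-5291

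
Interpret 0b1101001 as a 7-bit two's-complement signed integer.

-23

MSB is 1, so the value is negative.
Unsigned reading: 105. Subtract 2^7 = 128: 105 − 128 = -23.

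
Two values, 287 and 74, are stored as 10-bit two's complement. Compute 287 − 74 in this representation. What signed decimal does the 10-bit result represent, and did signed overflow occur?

213; no overflow

287 → 0100011111
74 → 0001001010
Subtract via negate-and-add: invert 0001001010 + 1 = 1110110110 (i.e. -74).
  0100011111
+ 1110110110
= 0011010101  (discard carry-out 1)
Result 0011010101: MSB = 0 → value 213.
Addends (after negating the subtrahend) have opposite signs, so signed overflow cannot occur.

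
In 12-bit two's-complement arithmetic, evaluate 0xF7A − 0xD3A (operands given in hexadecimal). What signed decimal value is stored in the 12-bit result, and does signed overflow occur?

0xF7A = 111101111010 = -134 (signed)
0xD3A = 110100111010 = -710 (signed)
Subtract via negate-and-add: invert 110100111010 + 1 = 001011000110 (i.e. 710).
  111101111010
+ 001011000110
= 001001000000  (discard carry-out 1)
Result 001001000000: MSB = 0 → value 576.
Addends (after negating the subtrahend) have opposite signs, so signed overflow cannot occur.

576; no overflow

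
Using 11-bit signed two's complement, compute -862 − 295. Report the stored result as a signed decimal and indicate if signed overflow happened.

891; overflow

-862 → 10010100010
295 → 00100100111
Subtract via negate-and-add: invert 00100100111 + 1 = 11011011001 (i.e. -295).
  10010100010
+ 11011011001
= 01101111011  (discard carry-out 1)
Result 01101111011: MSB = 0 → value 891.
Both addends (after negating the subtrahend) are negative but the stored result is non-negative: signed overflow. The true value -862 − 295 = -1157 lies outside [-1024, 1023].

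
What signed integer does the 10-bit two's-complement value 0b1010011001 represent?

MSB is 1, so the value is negative.
Invert: 0101100110. Add 1: 0101100111 = 359. So the value is −359.

-359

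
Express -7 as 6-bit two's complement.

111001

|-7| = 7 = 000111 in 6 bits.
Invert the bits: 111000. Add 1: 111001.
Check: 111001 reads as 57 − 64 = -7.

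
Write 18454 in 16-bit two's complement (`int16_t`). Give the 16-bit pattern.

0100100000010110

18454 is non-negative, so write it directly in 16 bits: 0100100000010110.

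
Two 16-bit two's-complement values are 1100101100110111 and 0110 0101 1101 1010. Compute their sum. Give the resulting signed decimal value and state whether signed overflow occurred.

12561; no overflow

1100101100110111 = -13513 (signed)
0110 0101 1101 1010 → 0110010111011010 = 26074 (signed)
  1100101100110111
+ 0110010111011010
= 0011000100010001  (discard carry-out 1)
Result 0011000100010001: MSB = 0 → value 12561.
Addends have opposite signs, so signed overflow cannot occur.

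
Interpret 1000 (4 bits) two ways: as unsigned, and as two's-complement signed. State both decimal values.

Unsigned: 1000 = 8.
Signed: MSB=1 → 8 − 16 = -8.

unsigned = 8, signed = -8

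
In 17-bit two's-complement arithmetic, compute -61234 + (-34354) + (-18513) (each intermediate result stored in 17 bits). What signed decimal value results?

-61234 + (-34354) = -95588 → wraps to 35484 (01000101010011100)
35484 + (-18513) = 16971 (00100001001001011)

16971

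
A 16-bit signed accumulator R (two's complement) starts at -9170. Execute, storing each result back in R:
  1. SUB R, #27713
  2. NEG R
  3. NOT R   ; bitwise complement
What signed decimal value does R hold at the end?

28652

Start: R = -9170 = 1101110000101110.
R = -9170 − 27713 = -36883; wraps to 28653 = 0110111111101101
R = −(28653) = -28653 = 1001000000010011
R = NOT 1001000000010011 = 0110111111101100 = 28652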